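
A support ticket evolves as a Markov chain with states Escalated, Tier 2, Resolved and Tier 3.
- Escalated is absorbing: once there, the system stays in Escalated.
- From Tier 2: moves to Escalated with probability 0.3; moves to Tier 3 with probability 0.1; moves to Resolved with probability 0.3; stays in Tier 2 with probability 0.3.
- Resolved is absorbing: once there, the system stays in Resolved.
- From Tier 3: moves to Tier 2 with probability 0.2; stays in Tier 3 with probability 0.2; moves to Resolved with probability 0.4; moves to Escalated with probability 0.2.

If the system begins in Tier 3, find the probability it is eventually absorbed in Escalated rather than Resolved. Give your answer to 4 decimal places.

0.3704

Let h(s) be the probability of absorption at Escalated starting from transient state s. Then h(Escalated) = 1 and h(Resolved) = 0. By first-step analysis:
h(Tier 2) = 0.3·1 + 0.3·h(Tier 2) + 0.3·0 + 0.1·h(Tier 3)
h(Tier 3) = 0.2·1 + 0.2·h(Tier 2) + 0.4·0 + 0.2·h(Tier 3)
Solving: h(Tier 2) = 0.4815, h(Tier 3) = 0.3704.
Starting from Tier 3, the probability is 0.3704.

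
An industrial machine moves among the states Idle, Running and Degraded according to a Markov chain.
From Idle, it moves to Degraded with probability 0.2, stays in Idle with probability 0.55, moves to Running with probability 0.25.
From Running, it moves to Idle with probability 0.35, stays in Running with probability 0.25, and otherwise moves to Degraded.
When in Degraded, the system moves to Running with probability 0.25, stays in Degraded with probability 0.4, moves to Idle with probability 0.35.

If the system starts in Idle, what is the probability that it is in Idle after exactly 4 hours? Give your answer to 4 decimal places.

Propagate the distribution vector 4 hours from Idle.
After 0 hours: (1.0000, 0.0000, 0.0000)
After 1 hour: (0.5500, 0.2500, 0.2000)
After 2 hours: (0.4600, 0.2500, 0.2900)
After 3 hours: (0.4420, 0.2500, 0.3080)
After 4 hours: (0.4384, 0.2500, 0.3116)
P(in Idle after 4 hours) = 0.4384

0.4384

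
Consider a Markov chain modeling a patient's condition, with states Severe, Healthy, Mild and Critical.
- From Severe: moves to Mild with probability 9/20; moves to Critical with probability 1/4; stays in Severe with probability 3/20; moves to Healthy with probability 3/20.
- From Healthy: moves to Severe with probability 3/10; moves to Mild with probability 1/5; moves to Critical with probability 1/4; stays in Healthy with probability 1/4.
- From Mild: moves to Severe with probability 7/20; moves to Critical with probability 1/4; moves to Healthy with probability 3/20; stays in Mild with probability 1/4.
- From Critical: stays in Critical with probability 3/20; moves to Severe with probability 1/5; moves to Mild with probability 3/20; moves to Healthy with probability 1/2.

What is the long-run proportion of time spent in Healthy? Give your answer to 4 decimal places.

0.2551

Let the stationary distribution be π with π = πP and π_1 + π_2 + π_3 + π_4 = 1.
π_1 = 0.15·π_1 + 0.3·π_2 + 0.35·π_3 + 0.2·π_4
π_2 = 0.15·π_1 + 0.25·π_2 + 0.15·π_3 + 0.5·π_4
π_3 = 0.45·π_1 + 0.2·π_2 + 0.25·π_3 + 0.15·π_4
Solving with the normalization constraint gives π = (0.2526, 0.2551, 0.2650, 0.2273).
So the stationary probability of Healthy is 0.2551.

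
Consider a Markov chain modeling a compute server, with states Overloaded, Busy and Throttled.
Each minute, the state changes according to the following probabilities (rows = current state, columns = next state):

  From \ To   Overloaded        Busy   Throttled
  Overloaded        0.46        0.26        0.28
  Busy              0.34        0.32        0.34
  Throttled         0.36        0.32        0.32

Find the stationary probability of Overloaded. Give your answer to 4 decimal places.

Let the stationary distribution be π with π = πP and π_1 + π_2 + π_3 = 1.
π_1 = 0.46·π_1 + 0.34·π_2 + 0.36·π_3
π_2 = 0.26·π_1 + 0.32·π_2 + 0.32·π_3
Solving with the normalization constraint gives π = (0.3934, 0.2964, 0.3102).
So the stationary probability of Overloaded is 0.3934.

0.3934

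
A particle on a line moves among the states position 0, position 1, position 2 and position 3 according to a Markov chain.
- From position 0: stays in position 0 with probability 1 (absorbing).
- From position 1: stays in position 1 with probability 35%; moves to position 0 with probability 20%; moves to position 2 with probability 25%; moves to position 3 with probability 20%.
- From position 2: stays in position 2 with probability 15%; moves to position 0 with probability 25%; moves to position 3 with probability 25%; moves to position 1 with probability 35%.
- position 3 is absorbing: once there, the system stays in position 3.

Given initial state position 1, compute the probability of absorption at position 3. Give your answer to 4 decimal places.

0.5000

Let h(s) be the probability of absorption at position 3 starting from transient state s. Then h(position 3) = 1 and h(position 0) = 0. By first-step analysis:
h(position 1) = 0.2·0 + 0.35·h(position 1) + 0.25·h(position 2) + 0.2·1
h(position 2) = 0.25·0 + 0.35·h(position 1) + 0.15·h(position 2) + 0.25·1
Solving: h(position 1) = 0.5000, h(position 2) = 0.5000.
Starting from position 1, the probability is 0.5000.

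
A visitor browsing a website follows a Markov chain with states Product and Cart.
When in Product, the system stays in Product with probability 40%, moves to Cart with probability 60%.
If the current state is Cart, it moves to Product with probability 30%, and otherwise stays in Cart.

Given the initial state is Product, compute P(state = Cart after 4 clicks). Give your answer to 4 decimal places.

0.6666

Propagate the distribution vector 4 clicks from Product.
After 0 clicks: (1.0000, 0.0000)
After 1 click: (0.4000, 0.6000)
After 2 clicks: (0.3400, 0.6600)
After 3 clicks: (0.3340, 0.6660)
After 4 clicks: (0.3334, 0.6666)
P(in Cart after 4 clicks) = 0.6666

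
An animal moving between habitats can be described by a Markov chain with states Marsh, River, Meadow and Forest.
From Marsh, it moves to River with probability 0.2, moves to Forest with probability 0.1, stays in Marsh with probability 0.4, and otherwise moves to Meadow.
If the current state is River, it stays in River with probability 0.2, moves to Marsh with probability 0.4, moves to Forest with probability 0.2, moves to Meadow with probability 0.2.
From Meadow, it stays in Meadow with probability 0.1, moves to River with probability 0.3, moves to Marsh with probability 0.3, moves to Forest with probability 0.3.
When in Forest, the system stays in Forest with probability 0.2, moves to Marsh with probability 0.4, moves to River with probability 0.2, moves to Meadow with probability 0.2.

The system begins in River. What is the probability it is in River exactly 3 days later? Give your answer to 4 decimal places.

0.2220

Propagate the distribution vector 3 days from River.
After 0 days: (0.0000, 1.0000, 0.0000, 0.0000)
After 1 day: (0.4000, 0.2000, 0.2000, 0.2000)
After 2 days: (0.3800, 0.2200, 0.2200, 0.1800)
After 3 days: (0.3780, 0.2220, 0.2160, 0.1840)
P(in River after 3 days) = 0.2220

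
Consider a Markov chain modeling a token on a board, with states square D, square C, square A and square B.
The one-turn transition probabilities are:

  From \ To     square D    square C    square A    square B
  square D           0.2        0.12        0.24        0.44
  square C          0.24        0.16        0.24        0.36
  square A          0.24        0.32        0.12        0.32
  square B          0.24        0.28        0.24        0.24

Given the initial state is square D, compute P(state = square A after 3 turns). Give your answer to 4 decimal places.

0.2147

Propagate the distribution vector 3 turns from square D.
After 0 turns: (1.0000, 0.0000, 0.0000, 0.0000)
After 1 turn: (0.2000, 0.1200, 0.2400, 0.4400)
After 2 turns: (0.2320, 0.2432, 0.2112, 0.3136)
After 3 turns: (0.2307, 0.2221, 0.2147, 0.3325)
P(in square A after 3 turns) = 0.2147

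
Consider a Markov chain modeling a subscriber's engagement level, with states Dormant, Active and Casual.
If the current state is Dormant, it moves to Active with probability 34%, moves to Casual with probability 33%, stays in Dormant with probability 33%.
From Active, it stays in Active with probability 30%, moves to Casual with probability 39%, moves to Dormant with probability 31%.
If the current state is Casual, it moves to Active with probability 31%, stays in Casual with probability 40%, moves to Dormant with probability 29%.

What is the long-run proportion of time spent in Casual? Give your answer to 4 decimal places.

0.3752

Let the stationary distribution be π with π = πP and π_1 + π_2 + π_3 = 1.
π_1 = 0.33·π_1 + 0.31·π_2 + 0.29·π_3
π_2 = 0.34·π_1 + 0.3·π_2 + 0.31·π_3
Solving with the normalization constraint gives π = (0.3087, 0.3161, 0.3752).
So the stationary probability of Casual is 0.3752.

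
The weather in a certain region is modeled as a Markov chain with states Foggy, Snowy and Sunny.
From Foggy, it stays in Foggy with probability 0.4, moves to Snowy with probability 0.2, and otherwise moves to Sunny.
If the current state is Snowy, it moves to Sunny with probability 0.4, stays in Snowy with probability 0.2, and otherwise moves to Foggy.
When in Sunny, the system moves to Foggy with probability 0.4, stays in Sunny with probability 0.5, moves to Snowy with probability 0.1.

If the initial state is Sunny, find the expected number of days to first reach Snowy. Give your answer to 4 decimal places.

7.1429

Let t(s) be the expected number of days to first reach Snowy from state s, with t(Snowy) = 0. Conditioning on the first day:
t(Foggy) = 1 + 0.4·t(Foggy) + 0.4·t(Sunny)
t(Sunny) = 1 + 0.4·t(Foggy) + 0.5·t(Sunny)
Solving: t(Foggy) = 6.4286, t(Sunny) = 7.1429.
Expected days from Sunny to Snowy: 7.1429.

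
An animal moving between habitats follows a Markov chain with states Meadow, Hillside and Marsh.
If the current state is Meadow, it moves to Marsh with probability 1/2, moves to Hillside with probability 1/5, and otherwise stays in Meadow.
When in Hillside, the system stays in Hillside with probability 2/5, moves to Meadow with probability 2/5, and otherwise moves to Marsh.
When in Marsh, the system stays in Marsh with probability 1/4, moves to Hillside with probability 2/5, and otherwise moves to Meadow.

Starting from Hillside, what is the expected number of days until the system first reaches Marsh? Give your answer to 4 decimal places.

3.2353

Let t(s) be the expected number of days to first reach Marsh from state s, with t(Marsh) = 0. Conditioning on the first day:
t(Meadow) = 1 + 0.3·t(Meadow) + 0.2·t(Hillside)
t(Hillside) = 1 + 0.4·t(Meadow) + 0.4·t(Hillside)
Solving: t(Meadow) = 2.3529, t(Hillside) = 3.2353.
Expected days from Hillside to Marsh: 3.2353.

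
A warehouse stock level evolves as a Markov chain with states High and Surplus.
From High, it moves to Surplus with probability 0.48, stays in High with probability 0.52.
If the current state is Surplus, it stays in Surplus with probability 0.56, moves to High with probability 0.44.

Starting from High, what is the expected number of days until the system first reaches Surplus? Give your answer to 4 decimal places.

Let t(s) be the expected number of days to first reach Surplus from state s, with t(Surplus) = 0. Conditioning on the first day:
t(High) = 1 + 0.52·t(High)
Solving: t(High) = 2.0833.
Expected days from High to Surplus: 2.0833.

2.0833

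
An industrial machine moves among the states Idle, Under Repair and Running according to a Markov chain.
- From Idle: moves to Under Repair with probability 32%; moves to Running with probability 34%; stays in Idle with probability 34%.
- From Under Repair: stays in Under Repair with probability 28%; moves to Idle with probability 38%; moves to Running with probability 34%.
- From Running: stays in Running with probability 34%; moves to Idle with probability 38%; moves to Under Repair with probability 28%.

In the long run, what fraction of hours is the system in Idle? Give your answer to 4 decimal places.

Let the stationary distribution be π with π = πP and π_1 + π_2 + π_3 = 1.
π_1 = 0.34·π_1 + 0.38·π_2 + 0.38·π_3
π_2 = 0.32·π_1 + 0.28·π_2 + 0.28·π_3
Solving with the normalization constraint gives π = (0.3654, 0.2946, 0.3400).
So the stationary probability of Idle is 0.3654.

0.3654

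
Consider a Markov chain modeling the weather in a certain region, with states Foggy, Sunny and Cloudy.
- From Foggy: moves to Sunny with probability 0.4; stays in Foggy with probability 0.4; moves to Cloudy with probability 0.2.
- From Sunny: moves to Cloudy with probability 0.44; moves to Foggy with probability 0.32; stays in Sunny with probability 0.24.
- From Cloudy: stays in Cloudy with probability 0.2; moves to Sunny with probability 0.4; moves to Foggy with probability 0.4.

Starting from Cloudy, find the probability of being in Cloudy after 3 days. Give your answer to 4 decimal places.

0.2806

Propagate the distribution vector 3 days from Cloudy.
After 0 days: (0.0000, 0.0000, 1.0000)
After 1 day: (0.4000, 0.4000, 0.2000)
After 2 days: (0.3680, 0.3360, 0.2960)
After 3 days: (0.3731, 0.3462, 0.2806)
P(in Cloudy after 3 days) = 0.2806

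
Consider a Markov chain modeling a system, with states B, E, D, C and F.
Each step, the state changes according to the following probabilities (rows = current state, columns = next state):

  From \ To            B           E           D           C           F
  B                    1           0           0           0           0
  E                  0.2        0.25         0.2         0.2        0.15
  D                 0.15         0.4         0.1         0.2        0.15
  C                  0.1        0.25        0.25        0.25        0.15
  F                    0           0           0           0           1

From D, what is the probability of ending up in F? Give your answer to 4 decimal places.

0.4910

Let h(s) be the probability of absorption at F starting from transient state s. Then h(F) = 1 and h(B) = 0. By first-step analysis:
h(E) = 0.2·0 + 0.25·h(E) + 0.2·h(D) + 0.2·h(C) + 0.15·1
h(D) = 0.15·0 + 0.4·h(E) + 0.1·h(D) + 0.2·h(C) + 0.15·1
h(C) = 0.1·0 + 0.25·h(E) + 0.25·h(D) + 0.25·h(C) + 0.15·1
Solving: h(E) = 0.4697, h(D) = 0.4910, h(C) = 0.5202.
Starting from D, the probability is 0.4910.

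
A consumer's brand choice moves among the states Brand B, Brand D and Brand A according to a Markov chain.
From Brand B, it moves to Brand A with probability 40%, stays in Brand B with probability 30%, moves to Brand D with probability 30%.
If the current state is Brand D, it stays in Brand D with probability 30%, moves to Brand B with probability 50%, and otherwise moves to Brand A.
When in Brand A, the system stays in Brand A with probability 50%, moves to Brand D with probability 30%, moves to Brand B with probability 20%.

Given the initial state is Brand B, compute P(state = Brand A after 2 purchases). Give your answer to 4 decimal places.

0.3800

Sum over the intermediate state after 1 purchase:
P = P(Brand B→Brand B)·P(Brand B→Brand A) + P(Brand B→Brand D)·P(Brand D→Brand A) + P(Brand B→Brand A)·P(Brand A→Brand A)
  = 0.3×0.4 + 0.3×0.2 + 0.4×0.5
  = 0.1200 + 0.0600 + 0.2000 = 0.3800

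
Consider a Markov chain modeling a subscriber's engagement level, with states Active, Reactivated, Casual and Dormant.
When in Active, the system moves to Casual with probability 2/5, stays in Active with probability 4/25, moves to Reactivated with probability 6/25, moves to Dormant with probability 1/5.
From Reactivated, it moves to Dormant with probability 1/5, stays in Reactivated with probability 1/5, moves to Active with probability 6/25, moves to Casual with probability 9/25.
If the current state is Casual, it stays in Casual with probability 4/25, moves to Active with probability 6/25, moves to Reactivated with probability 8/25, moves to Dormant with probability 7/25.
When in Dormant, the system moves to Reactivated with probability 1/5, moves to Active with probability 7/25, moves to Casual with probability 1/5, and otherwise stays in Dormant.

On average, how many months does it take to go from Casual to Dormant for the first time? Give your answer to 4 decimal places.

4.1557

Let t(s) be the expected number of months to first reach Dormant from state s, with t(Dormant) = 0. Conditioning on the first month:
t(Active) = 1 + 0.16·t(Active) + 0.24·t(Reactivated) + 0.4·t(Casual)
t(Reactivated) = 1 + 0.24·t(Active) + 0.2·t(Reactivated) + 0.36·t(Casual)
t(Casual) = 1 + 0.24·t(Active) + 0.32·t(Reactivated) + 0.16·t(Casual)
Solving: t(Active) = 4.4415, t(Reactivated) = 4.4525, t(Casual) = 4.1557.
Expected months from Casual to Dormant: 4.1557.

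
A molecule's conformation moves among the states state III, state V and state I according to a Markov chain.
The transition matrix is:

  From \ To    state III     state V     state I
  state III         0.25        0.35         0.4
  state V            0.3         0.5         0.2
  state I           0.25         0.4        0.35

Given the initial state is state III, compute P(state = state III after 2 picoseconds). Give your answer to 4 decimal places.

0.2675

Sum over the intermediate state after 1 picosecond:
P = P(state III→state III)·P(state III→state III) + P(state III→state V)·P(state V→state III) + P(state III→state I)·P(state I→state III)
  = 0.25×0.25 + 0.35×0.3 + 0.4×0.25
  = 0.0625 + 0.1050 + 0.1000 = 0.2675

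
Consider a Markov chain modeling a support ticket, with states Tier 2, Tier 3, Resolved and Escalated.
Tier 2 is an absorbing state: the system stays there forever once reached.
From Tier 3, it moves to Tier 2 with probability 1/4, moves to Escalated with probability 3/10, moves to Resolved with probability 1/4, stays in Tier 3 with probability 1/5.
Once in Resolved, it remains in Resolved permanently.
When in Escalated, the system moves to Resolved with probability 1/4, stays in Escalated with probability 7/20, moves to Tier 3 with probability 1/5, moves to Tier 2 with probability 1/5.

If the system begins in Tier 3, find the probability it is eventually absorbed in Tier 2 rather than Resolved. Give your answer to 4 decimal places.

Let h(s) be the probability of absorption at Tier 2 starting from transient state s. Then h(Tier 2) = 1 and h(Resolved) = 0. By first-step analysis:
h(Tier 3) = 0.25·1 + 0.2·h(Tier 3) + 0.25·0 + 0.3·h(Escalated)
h(Escalated) = 0.2·1 + 0.2·h(Tier 3) + 0.25·0 + 0.35·h(Escalated)
Solving: h(Tier 3) = 0.4837, h(Escalated) = 0.4565.
Starting from Tier 3, the probability is 0.4837.

0.4837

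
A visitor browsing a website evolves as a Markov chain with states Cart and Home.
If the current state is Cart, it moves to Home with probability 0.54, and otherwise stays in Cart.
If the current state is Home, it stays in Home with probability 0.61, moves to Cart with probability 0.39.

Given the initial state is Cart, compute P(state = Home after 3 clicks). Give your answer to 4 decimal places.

0.5804

Propagate the distribution vector 3 clicks from Cart.
After 0 clicks: (1.0000, 0.0000)
After 1 click: (0.4600, 0.5400)
After 2 clicks: (0.4222, 0.5778)
After 3 clicks: (0.4196, 0.5804)
P(in Home after 3 clicks) = 0.5804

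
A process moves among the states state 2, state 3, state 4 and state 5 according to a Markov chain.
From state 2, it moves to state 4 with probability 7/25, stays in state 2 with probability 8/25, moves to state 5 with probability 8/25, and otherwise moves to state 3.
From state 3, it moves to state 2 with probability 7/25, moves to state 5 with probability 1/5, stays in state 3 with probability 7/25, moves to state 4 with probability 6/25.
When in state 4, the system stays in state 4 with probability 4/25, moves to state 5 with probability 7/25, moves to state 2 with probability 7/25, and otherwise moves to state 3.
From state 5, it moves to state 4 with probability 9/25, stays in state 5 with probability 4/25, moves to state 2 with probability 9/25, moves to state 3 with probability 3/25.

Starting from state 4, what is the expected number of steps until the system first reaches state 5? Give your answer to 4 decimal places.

Let t(s) be the expected number of steps to first reach state 5 from state s, with t(state 5) = 0. Conditioning on the first step:
t(state 2) = 1 + 0.32·t(state 2) + 0.08·t(state 3) + 0.28·t(state 4)
t(state 3) = 1 + 0.28·t(state 2) + 0.28·t(state 3) + 0.24·t(state 4)
t(state 4) = 1 + 0.28·t(state 2) + 0.28·t(state 3) + 0.16·t(state 4)
Solving: t(state 2) = 3.4376, t(state 3) = 3.9426, t(state 4) = 3.6505.
Expected steps from state 4 to state 5: 3.6505.

3.6505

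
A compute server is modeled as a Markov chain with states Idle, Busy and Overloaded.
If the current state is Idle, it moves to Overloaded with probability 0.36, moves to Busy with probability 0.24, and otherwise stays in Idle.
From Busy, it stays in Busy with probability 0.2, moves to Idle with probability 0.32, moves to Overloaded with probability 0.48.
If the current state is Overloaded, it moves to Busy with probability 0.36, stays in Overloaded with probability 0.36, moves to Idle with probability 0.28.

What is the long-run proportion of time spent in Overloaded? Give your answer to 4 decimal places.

Let the stationary distribution be π with π = πP and π_1 + π_2 + π_3 = 1.
π_1 = 0.4·π_1 + 0.32·π_2 + 0.28·π_3
π_2 = 0.24·π_1 + 0.2·π_2 + 0.36·π_3
Solving with the normalization constraint gives π = (0.3307, 0.2761, 0.3931).
So the stationary probability of Overloaded is 0.3931.

0.3931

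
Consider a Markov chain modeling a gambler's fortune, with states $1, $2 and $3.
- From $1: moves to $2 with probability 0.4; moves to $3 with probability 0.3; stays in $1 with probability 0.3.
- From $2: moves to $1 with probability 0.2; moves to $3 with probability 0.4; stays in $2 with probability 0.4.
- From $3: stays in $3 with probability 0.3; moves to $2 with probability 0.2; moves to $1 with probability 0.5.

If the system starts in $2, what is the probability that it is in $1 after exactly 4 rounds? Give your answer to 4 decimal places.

Propagate the distribution vector 4 rounds from $2.
After 0 rounds: (0.0000, 1.0000, 0.0000)
After 1 round: (0.2000, 0.4000, 0.4000)
After 2 rounds: (0.3400, 0.3200, 0.3400)
After 3 rounds: (0.3360, 0.3320, 0.3320)
After 4 rounds: (0.3332, 0.3336, 0.3332)
P(in $1 after 4 rounds) = 0.3332

0.3332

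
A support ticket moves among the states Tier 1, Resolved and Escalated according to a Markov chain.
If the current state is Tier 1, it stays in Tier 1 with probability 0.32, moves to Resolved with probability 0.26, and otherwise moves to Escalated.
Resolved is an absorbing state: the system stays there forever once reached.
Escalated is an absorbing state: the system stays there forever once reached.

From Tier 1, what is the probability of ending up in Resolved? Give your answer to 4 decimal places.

0.3824

Let h(s) be the probability of absorption at Resolved starting from transient state s. Then h(Resolved) = 1 and h(Escalated) = 0. By first-step analysis:
h(Tier 1) = 0.32·h(Tier 1) + 0.26·1 + 0.42·0
Solving: h(Tier 1) = 0.3824.
Starting from Tier 1, the probability is 0.3824.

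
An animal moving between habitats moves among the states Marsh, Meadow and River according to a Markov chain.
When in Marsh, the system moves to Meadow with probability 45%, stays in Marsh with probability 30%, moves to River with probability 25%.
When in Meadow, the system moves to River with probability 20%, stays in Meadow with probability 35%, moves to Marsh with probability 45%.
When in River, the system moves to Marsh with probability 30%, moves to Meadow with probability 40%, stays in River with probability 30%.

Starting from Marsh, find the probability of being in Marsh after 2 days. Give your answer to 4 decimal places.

0.3675

Sum over the intermediate state after 1 day:
P = P(Marsh→Marsh)·P(Marsh→Marsh) + P(Marsh→Meadow)·P(Meadow→Marsh) + P(Marsh→River)·P(River→Marsh)
  = 0.3×0.3 + 0.45×0.45 + 0.25×0.3
  = 0.0900 + 0.2025 + 0.0750 = 0.3675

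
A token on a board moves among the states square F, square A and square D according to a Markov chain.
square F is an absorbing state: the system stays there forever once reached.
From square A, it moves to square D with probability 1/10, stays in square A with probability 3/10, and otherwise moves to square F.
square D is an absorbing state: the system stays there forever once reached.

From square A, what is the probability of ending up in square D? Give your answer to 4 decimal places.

Let h(s) be the probability of absorption at square D starting from transient state s. Then h(square D) = 1 and h(square F) = 0. By first-step analysis:
h(square A) = 0.6·0 + 0.3·h(square A) + 0.1·1
Solving: h(square A) = 0.1429.
Starting from square A, the probability is 0.1429.

0.1429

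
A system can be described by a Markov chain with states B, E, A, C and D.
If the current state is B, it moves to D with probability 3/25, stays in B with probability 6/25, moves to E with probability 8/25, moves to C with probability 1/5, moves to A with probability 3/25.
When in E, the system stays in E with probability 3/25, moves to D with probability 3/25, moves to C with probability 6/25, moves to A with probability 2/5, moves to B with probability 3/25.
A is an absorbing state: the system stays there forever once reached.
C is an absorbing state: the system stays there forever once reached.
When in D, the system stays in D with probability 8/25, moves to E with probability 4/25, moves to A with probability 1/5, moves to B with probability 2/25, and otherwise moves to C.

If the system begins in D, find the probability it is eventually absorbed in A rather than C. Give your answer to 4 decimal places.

0.4890

Let h(s) be the probability of absorption at A starting from transient state s. Then h(A) = 1 and h(C) = 0. By first-step analysis:
h(B) = 0.24·h(B) + 0.32·h(E) + 0.12·1 + 0.2·0 + 0.12·h(D)
h(E) = 0.12·h(B) + 0.12·h(E) + 0.4·1 + 0.24·0 + 0.12·h(D)
h(D) = 0.08·h(B) + 0.16·h(E) + 0.2·1 + 0.24·0 + 0.32·h(D)
Solving: h(B) = 0.4823, h(E) = 0.5870, h(D) = 0.4890.
Starting from D, the probability is 0.4890.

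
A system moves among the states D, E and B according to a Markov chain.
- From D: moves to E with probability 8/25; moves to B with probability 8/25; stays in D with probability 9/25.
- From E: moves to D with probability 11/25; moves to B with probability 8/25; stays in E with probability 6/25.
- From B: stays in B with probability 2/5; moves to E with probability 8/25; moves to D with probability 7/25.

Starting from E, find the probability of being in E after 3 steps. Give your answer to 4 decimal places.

Propagate the distribution vector 3 steps from E.
After 0 steps: (0.0000, 1.0000, 0.0000)
After 1 step: (0.4400, 0.2400, 0.3200)
After 2 steps: (0.3536, 0.3008, 0.3456)
After 3 steps: (0.3564, 0.2959, 0.3476)
P(in E after 3 steps) = 0.2959

0.2959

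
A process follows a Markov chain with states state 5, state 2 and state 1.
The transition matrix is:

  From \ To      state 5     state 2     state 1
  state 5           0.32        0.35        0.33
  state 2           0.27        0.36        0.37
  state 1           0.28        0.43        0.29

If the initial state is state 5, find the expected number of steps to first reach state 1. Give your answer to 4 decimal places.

Let t(s) be the expected number of steps to first reach state 1 from state s, with t(state 1) = 0. Conditioning on the first step:
t(state 5) = 1 + 0.32·t(state 5) + 0.35·t(state 2)
t(state 2) = 1 + 0.27·t(state 5) + 0.36·t(state 2)
Solving: t(state 5) = 2.9058, t(state 2) = 2.7884.
Expected steps from state 5 to state 1: 2.9058.

2.9058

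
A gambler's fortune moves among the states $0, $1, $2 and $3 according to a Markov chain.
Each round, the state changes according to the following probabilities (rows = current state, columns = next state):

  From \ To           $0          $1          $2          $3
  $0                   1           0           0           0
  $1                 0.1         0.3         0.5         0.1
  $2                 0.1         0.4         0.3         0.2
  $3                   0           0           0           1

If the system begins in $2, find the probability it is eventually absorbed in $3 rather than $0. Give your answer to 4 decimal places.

Let h(s) be the probability of absorption at $3 starting from transient state s. Then h($3) = 1 and h($0) = 0. By first-step analysis:
h($1) = 0.1·0 + 0.3·h($1) + 0.5·h($2) + 0.1·1
h($2) = 0.1·0 + 0.4·h($1) + 0.3·h($2) + 0.2·1
Solving: h($1) = 0.5862, h($2) = 0.6207.
Starting from $2, the probability is 0.6207.

0.6207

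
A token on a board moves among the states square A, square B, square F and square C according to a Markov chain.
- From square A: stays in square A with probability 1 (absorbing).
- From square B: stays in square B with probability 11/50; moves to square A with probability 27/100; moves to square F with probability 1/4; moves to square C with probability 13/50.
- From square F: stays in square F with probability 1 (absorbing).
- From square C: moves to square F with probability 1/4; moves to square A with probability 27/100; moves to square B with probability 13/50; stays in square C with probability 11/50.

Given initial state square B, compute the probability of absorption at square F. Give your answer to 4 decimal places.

0.4808

Let h(s) be the probability of absorption at square F starting from transient state s. Then h(square F) = 1 and h(square A) = 0. By first-step analysis:
h(square B) = 0.27·0 + 0.22·h(square B) + 0.25·1 + 0.26·h(square C)
h(square C) = 0.27·0 + 0.26·h(square B) + 0.25·1 + 0.22·h(square C)
Solving: h(square B) = 0.4808, h(square C) = 0.4808.
Starting from square B, the probability is 0.4808.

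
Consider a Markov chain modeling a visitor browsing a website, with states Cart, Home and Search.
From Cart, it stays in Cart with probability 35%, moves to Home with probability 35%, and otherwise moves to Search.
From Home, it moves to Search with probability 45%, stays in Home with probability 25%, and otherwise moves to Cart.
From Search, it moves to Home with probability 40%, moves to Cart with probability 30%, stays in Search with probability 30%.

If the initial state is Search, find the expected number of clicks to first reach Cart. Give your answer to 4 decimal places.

Let t(s) be the expected number of clicks to first reach Cart from state s, with t(Cart) = 0. Conditioning on the first click:
t(Home) = 1 + 0.25·t(Home) + 0.45·t(Search)
t(Search) = 1 + 0.4·t(Home) + 0.3·t(Search)
Solving: t(Home) = 3.3333, t(Search) = 3.3333.
Expected clicks from Search to Cart: 3.3333.

3.3333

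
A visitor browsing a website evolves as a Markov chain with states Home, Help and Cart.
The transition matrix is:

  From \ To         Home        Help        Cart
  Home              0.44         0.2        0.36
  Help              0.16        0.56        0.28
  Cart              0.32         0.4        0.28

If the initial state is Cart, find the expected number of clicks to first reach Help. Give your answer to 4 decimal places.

Let t(s) be the expected number of clicks to first reach Help from state s, with t(Help) = 0. Conditioning on the first click:
t(Home) = 1 + 0.44·t(Home) + 0.36·t(Cart)
t(Cart) = 1 + 0.32·t(Home) + 0.28·t(Cart)
Solving: t(Home) = 3.7500, t(Cart) = 3.0556.
Expected clicks from Cart to Help: 3.0556.

3.0556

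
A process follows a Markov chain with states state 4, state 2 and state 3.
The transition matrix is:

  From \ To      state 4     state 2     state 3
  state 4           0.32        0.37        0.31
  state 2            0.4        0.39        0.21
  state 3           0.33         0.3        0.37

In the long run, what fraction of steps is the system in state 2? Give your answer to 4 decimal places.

0.3567

Let the stationary distribution be π with π = πP and π_1 + π_2 + π_3 = 1.
π_1 = 0.32·π_1 + 0.4·π_2 + 0.33·π_3
π_2 = 0.37·π_1 + 0.39·π_2 + 0.3·π_3
Solving with the normalization constraint gives π = (0.3515, 0.3567, 0.2918).
So the stationary probability of state 2 is 0.3567.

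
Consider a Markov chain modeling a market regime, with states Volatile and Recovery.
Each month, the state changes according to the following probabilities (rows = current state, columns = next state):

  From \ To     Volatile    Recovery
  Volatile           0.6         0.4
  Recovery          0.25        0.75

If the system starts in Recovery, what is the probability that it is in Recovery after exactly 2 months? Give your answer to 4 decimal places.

0.6625

Sum over the intermediate state after 1 month:
P = P(Recovery→Volatile)·P(Volatile→Recovery) + P(Recovery→Recovery)·P(Recovery→Recovery)
  = 0.25×0.4 + 0.75×0.75
  = 0.1000 + 0.5625 = 0.6625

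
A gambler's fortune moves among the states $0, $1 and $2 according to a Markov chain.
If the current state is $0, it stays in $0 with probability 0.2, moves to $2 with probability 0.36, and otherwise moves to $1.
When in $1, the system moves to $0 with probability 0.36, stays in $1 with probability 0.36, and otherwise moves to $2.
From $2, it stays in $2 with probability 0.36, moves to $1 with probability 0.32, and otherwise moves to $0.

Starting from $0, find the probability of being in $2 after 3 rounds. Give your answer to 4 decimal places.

0.3311

Propagate the distribution vector 3 rounds from $0.
After 0 rounds: (1.0000, 0.0000, 0.0000)
After 1 round: (0.2000, 0.4400, 0.3600)
After 2 rounds: (0.3136, 0.3616, 0.3248)
After 3 rounds: (0.2968, 0.3721, 0.3311)
P(in $2 after 3 rounds) = 0.3311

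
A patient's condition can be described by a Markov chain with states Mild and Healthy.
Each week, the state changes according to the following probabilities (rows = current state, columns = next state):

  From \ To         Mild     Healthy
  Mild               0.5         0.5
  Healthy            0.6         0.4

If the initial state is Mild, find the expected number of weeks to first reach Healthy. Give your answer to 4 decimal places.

2.0000

Let t(s) be the expected number of weeks to first reach Healthy from state s, with t(Healthy) = 0. Conditioning on the first week:
t(Mild) = 1 + 0.5·t(Mild)
Solving: t(Mild) = 2.0000.
Expected weeks from Mild to Healthy: 2.0000.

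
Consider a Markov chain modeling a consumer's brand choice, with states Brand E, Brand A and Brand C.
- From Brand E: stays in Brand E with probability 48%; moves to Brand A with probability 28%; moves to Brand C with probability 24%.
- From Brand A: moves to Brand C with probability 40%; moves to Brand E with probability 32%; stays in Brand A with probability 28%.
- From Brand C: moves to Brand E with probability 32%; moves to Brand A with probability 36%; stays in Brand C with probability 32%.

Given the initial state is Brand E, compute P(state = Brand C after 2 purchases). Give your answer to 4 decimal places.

Sum over the intermediate state after 1 purchase:
P = P(Brand E→Brand E)·P(Brand E→Brand C) + P(Brand E→Brand A)·P(Brand A→Brand C) + P(Brand E→Brand C)·P(Brand C→Brand C)
  = 0.48×0.24 + 0.28×0.4 + 0.24×0.32
  = 0.1152 + 0.1120 + 0.0768 = 0.3040

0.3040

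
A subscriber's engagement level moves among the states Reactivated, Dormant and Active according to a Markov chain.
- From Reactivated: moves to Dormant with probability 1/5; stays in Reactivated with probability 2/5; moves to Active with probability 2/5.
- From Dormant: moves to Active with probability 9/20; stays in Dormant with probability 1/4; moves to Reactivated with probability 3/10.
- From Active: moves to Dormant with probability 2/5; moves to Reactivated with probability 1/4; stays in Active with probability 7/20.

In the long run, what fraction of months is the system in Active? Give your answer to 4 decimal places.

0.3949

Let the stationary distribution be π with π = πP and π_1 + π_2 + π_3 = 1.
π_1 = 0.4·π_1 + 0.3·π_2 + 0.25·π_3
π_2 = 0.2·π_1 + 0.25·π_2 + 0.4·π_3
Solving with the normalization constraint gives π = (0.3114, 0.2937, 0.3949).
So the stationary probability of Active is 0.3949.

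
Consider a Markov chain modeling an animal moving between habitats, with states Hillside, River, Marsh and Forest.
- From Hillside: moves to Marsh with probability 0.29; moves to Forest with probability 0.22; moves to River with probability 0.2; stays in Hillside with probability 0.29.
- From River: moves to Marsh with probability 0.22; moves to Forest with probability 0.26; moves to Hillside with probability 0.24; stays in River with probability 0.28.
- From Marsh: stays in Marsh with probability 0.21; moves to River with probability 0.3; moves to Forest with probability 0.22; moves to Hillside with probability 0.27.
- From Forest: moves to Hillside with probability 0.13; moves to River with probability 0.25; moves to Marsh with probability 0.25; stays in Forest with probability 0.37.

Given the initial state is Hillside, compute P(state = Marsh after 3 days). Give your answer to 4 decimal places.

0.2421

Propagate the distribution vector 3 days from Hillside.
After 0 days: (1.0000, 0.0000, 0.0000, 0.0000)
After 1 day: (0.2900, 0.2000, 0.2900, 0.2200)
After 2 days: (0.2390, 0.2560, 0.2440, 0.2610)
After 3 days: (0.2306, 0.2579, 0.2421, 0.2694)
P(in Marsh after 3 days) = 0.2421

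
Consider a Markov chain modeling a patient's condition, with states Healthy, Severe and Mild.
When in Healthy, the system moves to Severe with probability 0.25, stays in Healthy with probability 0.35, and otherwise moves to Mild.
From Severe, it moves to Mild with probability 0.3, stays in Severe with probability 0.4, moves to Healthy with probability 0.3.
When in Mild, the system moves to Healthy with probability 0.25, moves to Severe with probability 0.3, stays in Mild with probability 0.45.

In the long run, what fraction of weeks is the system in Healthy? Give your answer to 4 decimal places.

Let the stationary distribution be π with π = πP and π_1 + π_2 + π_3 = 1.
π_1 = 0.35·π_1 + 0.3·π_2 + 0.25·π_3
π_2 = 0.25·π_1 + 0.4·π_2 + 0.3·π_3
Solving with the normalization constraint gives π = (0.2954, 0.3169, 0.3877).
So the stationary probability of Healthy is 0.2954.

0.2954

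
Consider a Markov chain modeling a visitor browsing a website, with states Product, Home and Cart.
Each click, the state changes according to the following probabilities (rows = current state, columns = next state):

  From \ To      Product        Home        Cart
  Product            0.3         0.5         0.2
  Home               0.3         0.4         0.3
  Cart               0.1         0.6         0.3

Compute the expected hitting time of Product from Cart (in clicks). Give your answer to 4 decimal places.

Let t(s) be the expected number of clicks to first reach Product from state s, with t(Product) = 0. Conditioning on the first click:
t(Home) = 1 + 0.4·t(Home) + 0.3·t(Cart)
t(Cart) = 1 + 0.6·t(Home) + 0.3·t(Cart)
Solving: t(Home) = 4.1667, t(Cart) = 5.0000.
Expected clicks from Cart to Product: 5.0000.

5.0000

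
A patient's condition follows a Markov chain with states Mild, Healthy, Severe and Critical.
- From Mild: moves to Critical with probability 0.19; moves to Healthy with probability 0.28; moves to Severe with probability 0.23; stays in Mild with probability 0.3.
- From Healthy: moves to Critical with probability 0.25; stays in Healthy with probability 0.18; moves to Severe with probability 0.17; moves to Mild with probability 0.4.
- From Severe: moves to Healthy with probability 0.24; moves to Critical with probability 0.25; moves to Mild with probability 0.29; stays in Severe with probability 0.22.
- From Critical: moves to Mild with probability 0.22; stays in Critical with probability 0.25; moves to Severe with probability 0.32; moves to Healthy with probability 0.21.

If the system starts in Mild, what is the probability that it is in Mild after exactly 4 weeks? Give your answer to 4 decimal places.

Propagate the distribution vector 4 weeks from Mild.
After 0 weeks: (1.0000, 0.0000, 0.0000, 0.0000)
After 1 week: (0.3000, 0.2800, 0.2300, 0.1900)
After 2 weeks: (0.3105, 0.2295, 0.2280, 0.2320)
After 3 weeks: (0.3021, 0.2317, 0.2348, 0.2314)
After 4 weeks: (0.3023, 0.2312, 0.2346, 0.2319)
P(in Mild after 4 weeks) = 0.3023

0.3023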